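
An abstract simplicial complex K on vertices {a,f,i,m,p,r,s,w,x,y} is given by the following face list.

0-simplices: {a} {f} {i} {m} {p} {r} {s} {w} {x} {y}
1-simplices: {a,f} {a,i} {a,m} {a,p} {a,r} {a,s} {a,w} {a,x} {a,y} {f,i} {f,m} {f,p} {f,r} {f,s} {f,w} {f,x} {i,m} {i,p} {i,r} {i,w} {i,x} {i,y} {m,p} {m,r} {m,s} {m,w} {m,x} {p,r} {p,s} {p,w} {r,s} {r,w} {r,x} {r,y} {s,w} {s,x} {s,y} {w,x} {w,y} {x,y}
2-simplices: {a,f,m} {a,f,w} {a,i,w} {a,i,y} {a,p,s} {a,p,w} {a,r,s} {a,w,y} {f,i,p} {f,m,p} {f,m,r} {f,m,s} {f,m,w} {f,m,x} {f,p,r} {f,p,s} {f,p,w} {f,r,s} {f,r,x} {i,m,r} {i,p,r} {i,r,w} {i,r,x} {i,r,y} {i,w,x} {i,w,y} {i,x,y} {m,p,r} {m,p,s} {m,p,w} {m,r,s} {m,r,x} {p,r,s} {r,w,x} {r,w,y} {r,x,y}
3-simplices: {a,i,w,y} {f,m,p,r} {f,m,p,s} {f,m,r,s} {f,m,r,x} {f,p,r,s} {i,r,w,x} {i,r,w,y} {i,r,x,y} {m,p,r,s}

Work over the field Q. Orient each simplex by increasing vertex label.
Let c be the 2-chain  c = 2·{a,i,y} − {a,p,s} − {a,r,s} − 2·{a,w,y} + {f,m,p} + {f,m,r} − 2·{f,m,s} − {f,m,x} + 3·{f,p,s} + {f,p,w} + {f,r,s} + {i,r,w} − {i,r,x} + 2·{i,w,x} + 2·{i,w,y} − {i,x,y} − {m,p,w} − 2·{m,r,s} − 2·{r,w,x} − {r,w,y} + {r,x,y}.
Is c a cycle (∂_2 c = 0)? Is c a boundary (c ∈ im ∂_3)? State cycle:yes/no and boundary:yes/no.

cycle:no boundary:no

n_0=10 n_1=40 n_2=36 n_3=10  [Q]
∂1: piv[af,ai,am,ap,ar,as,aw,ax,ay] rk=9  ker:fi,fm,fp,fr,fs,fw,fx,im,ip,ir,iw,ix,iy,mp,mr,ms,mw,mx,pr,ps,pw,rs,rw,rx,ry,sw,sx,sy,wx,wy,xy
∂2: piv[afm,afw,aiw,aiy,aps,apw,ars,awy,fip,fmp,fmr,fms,fmw,fmx,fpr,fps,fpw,frs,frx,imr,ipr,irw,irx,iry,iwx,ixy] rk=26  ker:iwy,mpr,mps,mpw,mrs,mrx,prs,rwx,rwy,rxy
∂3: piv[aiwy,fmpr,fmps,fmrs,fmrx,fprs,irwx,irwy,irxy] rk=9  ker:mprs
∂2c = 2·{a,i} − {a,p} − {a,r} + 2·{a,s} − 2·{a,w} − {f,m} + 3·{f,p} − 2·{f,s} − {f,w} + {f,x} + 3·{i,w} − 2·{i,x} + {i,y} − {m,r} + {m,w} − {m,x} + 2·{p,s} − 2·{r,s} − 2·{r,w} + 2·{r,x} − {w,y}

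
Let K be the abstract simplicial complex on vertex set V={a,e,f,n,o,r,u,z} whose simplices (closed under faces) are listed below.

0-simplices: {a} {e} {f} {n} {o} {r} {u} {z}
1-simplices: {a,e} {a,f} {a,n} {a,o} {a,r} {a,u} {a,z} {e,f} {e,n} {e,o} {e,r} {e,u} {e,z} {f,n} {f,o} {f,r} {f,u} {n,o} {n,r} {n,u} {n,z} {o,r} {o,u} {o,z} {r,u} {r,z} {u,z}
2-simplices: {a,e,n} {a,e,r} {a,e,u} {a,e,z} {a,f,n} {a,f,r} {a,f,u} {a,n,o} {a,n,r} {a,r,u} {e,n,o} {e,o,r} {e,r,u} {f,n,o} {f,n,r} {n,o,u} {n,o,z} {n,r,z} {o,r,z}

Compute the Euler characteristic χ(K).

n_0=8 n_1=27 n_2=19
χ=+8−27+19=0

χ(K)=0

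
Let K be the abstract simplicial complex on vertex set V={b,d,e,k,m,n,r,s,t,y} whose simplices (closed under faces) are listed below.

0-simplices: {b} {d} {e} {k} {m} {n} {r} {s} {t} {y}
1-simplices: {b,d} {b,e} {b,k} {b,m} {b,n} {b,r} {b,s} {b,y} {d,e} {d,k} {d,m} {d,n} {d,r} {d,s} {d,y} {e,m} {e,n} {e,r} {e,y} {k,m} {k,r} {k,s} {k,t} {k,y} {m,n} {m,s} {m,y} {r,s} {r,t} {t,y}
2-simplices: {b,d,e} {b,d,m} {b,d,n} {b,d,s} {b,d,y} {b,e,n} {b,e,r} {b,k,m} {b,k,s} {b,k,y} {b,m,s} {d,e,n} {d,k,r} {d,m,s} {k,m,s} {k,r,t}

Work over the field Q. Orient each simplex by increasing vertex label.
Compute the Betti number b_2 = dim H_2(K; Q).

n_0=10 n_1=30 n_2=16  [Q]
∂1: piv[bd,be,bk,bm,bn,br,bs,by,kt] rk=9  ker:de,dk,dm,dn,dr,ds,dy,em,en,er,ey,km,kr,ks,ky,mn,ms,my,rs,rt,ty
∂2: piv[bde,bdm,bdn,bds,bdy,ben,ber,bkm,bks,bky,bms,dkr,krt] rk=13  ker:den,dms,kms
b_2=(16−13)−0=3

b_2=3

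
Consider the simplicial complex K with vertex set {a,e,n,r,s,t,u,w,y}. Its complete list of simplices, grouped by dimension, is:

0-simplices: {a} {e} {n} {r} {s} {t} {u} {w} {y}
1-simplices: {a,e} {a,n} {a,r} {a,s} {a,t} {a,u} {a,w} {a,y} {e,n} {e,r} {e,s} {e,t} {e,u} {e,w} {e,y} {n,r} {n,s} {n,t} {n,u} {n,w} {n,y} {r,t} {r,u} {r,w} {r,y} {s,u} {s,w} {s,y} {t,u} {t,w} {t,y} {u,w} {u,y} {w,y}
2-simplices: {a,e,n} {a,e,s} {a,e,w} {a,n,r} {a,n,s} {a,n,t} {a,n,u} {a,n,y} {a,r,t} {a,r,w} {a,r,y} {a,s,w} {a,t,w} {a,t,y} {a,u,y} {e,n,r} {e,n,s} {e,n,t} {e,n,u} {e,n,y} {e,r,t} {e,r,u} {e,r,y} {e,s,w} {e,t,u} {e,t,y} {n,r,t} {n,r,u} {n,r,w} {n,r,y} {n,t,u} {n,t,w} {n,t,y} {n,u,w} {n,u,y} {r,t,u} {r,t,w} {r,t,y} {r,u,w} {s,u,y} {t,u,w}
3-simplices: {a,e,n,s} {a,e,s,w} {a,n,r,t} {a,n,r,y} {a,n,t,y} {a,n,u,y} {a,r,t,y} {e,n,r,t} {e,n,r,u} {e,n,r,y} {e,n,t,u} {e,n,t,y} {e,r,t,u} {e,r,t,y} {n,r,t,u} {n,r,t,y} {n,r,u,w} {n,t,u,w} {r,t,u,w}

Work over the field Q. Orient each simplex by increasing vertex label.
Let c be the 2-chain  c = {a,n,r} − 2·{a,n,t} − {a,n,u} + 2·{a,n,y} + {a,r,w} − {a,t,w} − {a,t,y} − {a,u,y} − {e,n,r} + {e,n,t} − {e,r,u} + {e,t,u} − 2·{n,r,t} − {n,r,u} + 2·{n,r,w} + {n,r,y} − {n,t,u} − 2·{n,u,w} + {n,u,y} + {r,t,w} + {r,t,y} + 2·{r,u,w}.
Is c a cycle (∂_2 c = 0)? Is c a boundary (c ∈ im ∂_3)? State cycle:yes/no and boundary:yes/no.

cycle:yes boundary:no

n_0=9 n_1=34 n_2=41 n_3=19  [Q]
∂1: piv[ae,an,ar,as,at,au,aw,ay] rk=8  ker:en,er,es,et,eu,ew,ey,nr,ns,nt,nu,nw,ny,rt,ru,rw,ry,su,sw,sy,tu,tw,ty,uw,uy,wy
∂2: piv[aen,aes,aew,anr,ans,ant,anu,any,art,arw,ary,asw,atw,aty,auy,enr,ent,enu,eny,eru,etu,nrw,nuw,suy] rk=24  ker:ens,ert,ery,esw,ety,nrt,nru,nry,ntu,ntw,nty,nuy,rtu,rtw,rty,ruw,tuw
∂3: piv[aens,aesw,anrt,anry,anty,anuy,arty,enrt,enru,enry,entu,enty,ertu,nruw,ntuw,rtuw] rk=16  ker:erty,nrtu,nrty
∂2c = 0
c vs im∂3: residual ≠ 0 ⇒ not boundary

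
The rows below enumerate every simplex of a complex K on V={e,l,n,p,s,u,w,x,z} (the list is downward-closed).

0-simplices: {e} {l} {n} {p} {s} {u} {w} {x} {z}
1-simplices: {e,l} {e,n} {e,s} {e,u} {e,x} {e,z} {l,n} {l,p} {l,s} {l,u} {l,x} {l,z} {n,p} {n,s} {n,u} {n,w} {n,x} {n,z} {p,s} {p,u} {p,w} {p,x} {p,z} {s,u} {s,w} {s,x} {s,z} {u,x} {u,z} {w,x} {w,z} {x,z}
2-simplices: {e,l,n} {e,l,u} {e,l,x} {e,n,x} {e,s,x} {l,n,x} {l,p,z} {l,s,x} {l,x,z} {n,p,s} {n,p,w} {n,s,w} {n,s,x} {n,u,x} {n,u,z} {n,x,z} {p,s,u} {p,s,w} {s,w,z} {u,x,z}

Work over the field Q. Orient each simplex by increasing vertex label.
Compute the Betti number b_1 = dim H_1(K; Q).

n_0=9 n_1=32 n_2=20  [Q]
∂1: piv[el,en,es,eu,ex,ez,lp,nw] rk=8  ker:ln,ls,lu,lx,lz,np,ns,nu,nx,nz,ps,pu,pw,px,pz,su,sw,sx,sz,ux,uz,wx,wz,xz
∂2: piv[eln,elu,elx,enx,esx,lpz,lsx,lxz,nps,npw,nsw,nsx,nux,nuz,nxz,psu,swz] rk=17  ker:lnx,psw,uxz
b_1=(32−8)−17=7

b_1=7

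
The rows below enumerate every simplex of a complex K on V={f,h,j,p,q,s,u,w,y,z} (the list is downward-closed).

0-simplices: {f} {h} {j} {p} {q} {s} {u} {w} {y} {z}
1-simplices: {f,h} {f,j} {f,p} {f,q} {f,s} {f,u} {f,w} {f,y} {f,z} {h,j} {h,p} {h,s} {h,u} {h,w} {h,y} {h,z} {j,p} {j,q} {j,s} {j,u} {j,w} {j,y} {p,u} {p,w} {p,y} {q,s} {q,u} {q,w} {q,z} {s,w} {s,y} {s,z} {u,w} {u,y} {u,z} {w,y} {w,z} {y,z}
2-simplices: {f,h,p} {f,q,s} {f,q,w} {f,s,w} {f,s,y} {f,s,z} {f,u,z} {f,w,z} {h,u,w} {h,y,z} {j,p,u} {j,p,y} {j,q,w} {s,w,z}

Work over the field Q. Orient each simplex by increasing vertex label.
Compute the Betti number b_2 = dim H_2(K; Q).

b_2=1

n_0=10 n_1=38 n_2=14  [Q]
∂1: piv[fh,fj,fp,fq,fs,fu,fw,fy,fz] rk=9  ker:hj,hp,hs,hu,hw,hy,hz,jp,jq,js,ju,jw,jy,pu,pw,py,qs,qu,qw,qz,sw,sy,sz,uw,uy,uz,wy,wz,yz
∂2: piv[fhp,fqs,fqw,fsw,fsy,fsz,fuz,fwz,huw,hyz,jpu,jpy,jqw] rk=13  ker:swz
b_2=(14−13)−0=1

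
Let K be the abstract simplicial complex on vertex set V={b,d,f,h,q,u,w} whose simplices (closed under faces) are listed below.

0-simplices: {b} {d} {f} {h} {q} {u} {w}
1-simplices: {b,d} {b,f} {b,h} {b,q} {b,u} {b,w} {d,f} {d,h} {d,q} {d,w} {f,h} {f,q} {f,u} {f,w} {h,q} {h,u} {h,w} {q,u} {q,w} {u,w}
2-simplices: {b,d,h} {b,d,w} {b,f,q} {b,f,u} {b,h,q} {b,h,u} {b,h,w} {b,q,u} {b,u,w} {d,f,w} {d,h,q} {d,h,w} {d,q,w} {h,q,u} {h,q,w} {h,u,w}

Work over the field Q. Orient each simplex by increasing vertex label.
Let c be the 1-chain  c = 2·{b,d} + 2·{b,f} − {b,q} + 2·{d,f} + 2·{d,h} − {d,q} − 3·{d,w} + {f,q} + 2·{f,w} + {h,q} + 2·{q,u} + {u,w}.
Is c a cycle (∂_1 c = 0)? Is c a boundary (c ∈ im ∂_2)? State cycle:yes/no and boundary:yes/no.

cycle:no boundary:no

n_0=7 n_1=20 n_2=16  [Q]
∂1: piv[bd,bf,bh,bq,bu,bw] rk=6  ker:df,dh,dq,dw,fh,fq,fu,fw,hq,hu,hw,qu,qw,uw
∂2: piv[bdh,bdw,bfq,bfu,bhq,bhu,bhw,bqu,buw,dfw,dhq,dqw] rk=12  ker:dhw,hqu,hqw,huw
∂1c = −3·{b} + 2·{d} + {f} + {h} − 2·{q} + {u}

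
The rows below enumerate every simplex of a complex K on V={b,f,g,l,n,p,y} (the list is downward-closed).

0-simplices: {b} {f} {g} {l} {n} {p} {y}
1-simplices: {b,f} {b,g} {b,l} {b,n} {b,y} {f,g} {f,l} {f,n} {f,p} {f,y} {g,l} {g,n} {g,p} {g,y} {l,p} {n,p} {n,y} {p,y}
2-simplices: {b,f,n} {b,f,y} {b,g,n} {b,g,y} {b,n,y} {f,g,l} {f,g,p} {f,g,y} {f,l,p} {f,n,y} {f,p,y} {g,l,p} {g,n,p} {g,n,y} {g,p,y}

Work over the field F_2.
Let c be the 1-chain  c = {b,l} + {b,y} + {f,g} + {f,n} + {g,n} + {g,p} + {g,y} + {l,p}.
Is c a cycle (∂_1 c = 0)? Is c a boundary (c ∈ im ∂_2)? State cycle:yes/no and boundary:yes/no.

n_0=7 n_1=18 n_2=15  [Z2]
∂1: piv[bf,bg,bl,bn,by,fp] rk=6  ker:fg,fl,fn,fy,gl,gn,gp,gy,lp,np,ny,py
∂2: piv[bfn,bfy,bgn,bgy,bny,fgl,fgp,fgy,flp,fpy,gnp] rk=11  ker:fny,glp,gny,gpy
∂1c = 0
c vs im∂2: residual ≠ 0 ⇒ not boundary

cycle:yes boundary:no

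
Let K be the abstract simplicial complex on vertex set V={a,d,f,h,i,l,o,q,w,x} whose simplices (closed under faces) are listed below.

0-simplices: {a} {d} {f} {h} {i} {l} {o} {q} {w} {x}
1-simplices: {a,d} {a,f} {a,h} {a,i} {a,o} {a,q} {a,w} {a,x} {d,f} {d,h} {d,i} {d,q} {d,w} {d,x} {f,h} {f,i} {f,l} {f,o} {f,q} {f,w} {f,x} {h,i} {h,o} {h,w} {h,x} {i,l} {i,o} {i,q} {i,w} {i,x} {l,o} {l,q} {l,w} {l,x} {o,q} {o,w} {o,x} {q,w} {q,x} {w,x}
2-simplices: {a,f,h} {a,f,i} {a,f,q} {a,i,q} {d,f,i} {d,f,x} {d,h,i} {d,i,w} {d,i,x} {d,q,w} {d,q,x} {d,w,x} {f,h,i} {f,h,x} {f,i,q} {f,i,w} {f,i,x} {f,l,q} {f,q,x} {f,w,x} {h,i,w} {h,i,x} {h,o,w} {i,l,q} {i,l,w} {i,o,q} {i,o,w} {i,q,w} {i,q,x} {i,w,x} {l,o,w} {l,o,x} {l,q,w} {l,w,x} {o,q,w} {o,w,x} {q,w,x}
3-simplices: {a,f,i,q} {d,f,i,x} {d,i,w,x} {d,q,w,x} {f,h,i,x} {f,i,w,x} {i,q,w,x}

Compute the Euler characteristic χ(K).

n_0=10 n_1=40 n_2=37 n_3=7
χ=+10−40+37−7=0

χ(K)=0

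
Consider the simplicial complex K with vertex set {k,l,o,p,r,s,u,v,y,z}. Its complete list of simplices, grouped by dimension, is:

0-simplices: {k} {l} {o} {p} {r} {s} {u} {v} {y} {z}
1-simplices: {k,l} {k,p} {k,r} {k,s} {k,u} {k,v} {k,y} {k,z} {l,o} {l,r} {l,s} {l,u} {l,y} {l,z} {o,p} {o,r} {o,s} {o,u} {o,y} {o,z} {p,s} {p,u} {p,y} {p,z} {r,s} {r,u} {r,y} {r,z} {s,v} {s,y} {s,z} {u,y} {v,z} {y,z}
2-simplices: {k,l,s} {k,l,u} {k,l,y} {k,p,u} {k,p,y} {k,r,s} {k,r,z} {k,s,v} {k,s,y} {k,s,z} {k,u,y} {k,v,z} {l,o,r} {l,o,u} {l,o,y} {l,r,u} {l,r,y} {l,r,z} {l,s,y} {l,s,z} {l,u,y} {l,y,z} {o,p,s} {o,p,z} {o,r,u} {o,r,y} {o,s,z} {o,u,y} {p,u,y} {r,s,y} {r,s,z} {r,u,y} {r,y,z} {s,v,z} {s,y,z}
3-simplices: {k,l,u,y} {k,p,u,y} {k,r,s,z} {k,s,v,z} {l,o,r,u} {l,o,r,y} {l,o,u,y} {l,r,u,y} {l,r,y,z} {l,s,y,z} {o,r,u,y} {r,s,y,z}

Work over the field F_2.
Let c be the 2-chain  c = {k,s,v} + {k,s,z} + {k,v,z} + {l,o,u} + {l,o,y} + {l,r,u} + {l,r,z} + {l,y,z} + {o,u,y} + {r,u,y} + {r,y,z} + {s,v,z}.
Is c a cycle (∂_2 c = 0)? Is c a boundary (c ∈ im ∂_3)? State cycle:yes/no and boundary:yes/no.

cycle:yes boundary:yes

n_0=10 n_1=34 n_2=35 n_3=12  [Z2]
∂1: piv[kl,kp,kr,ks,ku,kv,ky,kz,lo] rk=9  ker:lr,ls,lu,ly,lz,op,or,os,ou,oy,oz,ps,pu,py,pz,rs,ru,ry,rz,sv,sy,sz,uy,vz,yz
∂2: piv[kls,klu,kly,kpu,kpy,krs,krz,ksv,ksy,ksz,kuy,kvz,lor,lou,loy,lru,lry,lrz,lsz,lyz,ops,opz,osz] rk=23  ker:lsy,luy,oru,ory,ouy,puy,rsy,rsz,ruy,ryz,svz,syz
∂3: piv[kluy,kpuy,krsz,ksvz,loru,lory,louy,lruy,lryz,lsyz,rsyz] rk=11  ker:oruy
∂2c = 0
c vs im∂3: reduces to 0 ⇒ boundary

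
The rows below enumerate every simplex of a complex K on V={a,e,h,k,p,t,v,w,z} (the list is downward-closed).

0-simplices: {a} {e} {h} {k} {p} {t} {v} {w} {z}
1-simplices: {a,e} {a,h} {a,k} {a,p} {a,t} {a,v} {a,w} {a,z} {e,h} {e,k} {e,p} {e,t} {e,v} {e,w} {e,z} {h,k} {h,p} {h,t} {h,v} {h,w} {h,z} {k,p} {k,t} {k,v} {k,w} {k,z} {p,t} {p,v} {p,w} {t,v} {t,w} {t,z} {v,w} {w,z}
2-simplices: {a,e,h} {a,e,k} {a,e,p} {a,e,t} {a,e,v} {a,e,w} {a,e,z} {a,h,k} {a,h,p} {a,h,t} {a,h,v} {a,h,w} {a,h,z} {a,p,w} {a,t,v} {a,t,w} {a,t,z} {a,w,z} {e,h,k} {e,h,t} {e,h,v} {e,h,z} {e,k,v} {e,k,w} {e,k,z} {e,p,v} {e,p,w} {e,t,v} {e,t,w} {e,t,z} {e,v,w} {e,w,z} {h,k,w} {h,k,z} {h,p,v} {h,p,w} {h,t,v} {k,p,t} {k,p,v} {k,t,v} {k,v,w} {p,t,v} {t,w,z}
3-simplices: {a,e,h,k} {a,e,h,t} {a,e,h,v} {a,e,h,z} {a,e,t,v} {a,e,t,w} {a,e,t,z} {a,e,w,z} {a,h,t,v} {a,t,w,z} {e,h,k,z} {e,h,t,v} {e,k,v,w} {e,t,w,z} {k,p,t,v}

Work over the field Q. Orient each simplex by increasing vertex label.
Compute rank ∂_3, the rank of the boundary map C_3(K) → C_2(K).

rank∂_3=13

n_0=9 n_1=34 n_2=43 n_3=15  [Q]
∂1: piv[ae,ah,ak,ap,at,av,aw,az] rk=8  ker:eh,ek,ep,et,ev,ew,ez,hk,hp,ht,hv,hw,hz,kp,kt,kv,kw,kz,pt,pv,pw,tv,tw,tz,vw,wz
∂2: piv[aeh,aek,aep,aet,aev,aew,aez,ahk,ahp,aht,ahv,ahw,ahz,apw,atv,atw,atz,awz,ekv,ekw,ekz,epv,evw,kpt,kpv,ktv] rk=26  ker:ehk,eht,ehv,ehz,epw,etv,etw,etz,ewz,hkw,hkz,hpv,hpw,htv,kvw,ptv,twz
∂3: piv[aehk,aeht,aehv,aehz,aetv,aetw,aetz,aewz,ahtv,atwz,ehkz,ekvw,kptv] rk=13  ker:ehtv,etwz
rk∂_3=13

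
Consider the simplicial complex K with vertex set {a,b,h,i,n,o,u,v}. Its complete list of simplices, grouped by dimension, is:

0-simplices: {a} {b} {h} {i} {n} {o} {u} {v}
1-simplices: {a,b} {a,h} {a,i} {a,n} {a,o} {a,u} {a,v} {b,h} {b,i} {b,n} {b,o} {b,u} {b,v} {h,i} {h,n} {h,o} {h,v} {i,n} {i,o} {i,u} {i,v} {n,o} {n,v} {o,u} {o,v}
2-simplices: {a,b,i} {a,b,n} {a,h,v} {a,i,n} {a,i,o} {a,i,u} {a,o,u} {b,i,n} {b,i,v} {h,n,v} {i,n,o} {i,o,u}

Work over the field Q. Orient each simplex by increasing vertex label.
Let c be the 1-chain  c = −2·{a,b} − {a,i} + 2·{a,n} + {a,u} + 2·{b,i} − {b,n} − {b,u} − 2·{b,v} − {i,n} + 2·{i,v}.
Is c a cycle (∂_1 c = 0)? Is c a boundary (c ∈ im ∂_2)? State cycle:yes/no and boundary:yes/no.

cycle:yes boundary:no

n_0=8 n_1=25 n_2=12  [Q]
∂1: piv[ab,ah,ai,an,ao,au,av] rk=7  ker:bh,bi,bn,bo,bu,bv,hi,hn,ho,hv,in,io,iu,iv,no,nv,ou,ov
∂2: piv[abi,abn,ahv,ain,aio,aiu,aou,biv,hnv,ino] rk=10  ker:bin,iou
∂1c = 0
c vs im∂2: residual ≠ 0 ⇒ not boundary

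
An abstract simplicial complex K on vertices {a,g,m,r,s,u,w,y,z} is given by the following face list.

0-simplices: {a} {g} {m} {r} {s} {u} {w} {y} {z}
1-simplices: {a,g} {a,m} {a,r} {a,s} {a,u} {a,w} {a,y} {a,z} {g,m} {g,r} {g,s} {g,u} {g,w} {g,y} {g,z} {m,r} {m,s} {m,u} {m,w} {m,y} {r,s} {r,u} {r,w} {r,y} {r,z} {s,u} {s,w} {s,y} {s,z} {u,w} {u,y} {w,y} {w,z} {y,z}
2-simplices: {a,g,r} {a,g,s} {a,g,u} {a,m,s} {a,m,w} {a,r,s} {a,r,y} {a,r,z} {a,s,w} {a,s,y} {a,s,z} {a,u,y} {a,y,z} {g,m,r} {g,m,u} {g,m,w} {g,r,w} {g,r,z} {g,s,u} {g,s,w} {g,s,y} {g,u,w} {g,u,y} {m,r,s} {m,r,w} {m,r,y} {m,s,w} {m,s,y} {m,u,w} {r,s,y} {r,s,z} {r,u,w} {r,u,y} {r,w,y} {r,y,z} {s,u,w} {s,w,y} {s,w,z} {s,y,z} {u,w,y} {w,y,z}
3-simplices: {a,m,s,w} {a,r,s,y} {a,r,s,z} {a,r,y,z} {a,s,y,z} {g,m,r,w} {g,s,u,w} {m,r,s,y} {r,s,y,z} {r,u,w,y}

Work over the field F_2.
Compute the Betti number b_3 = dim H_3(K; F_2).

b_3=1

n_0=9 n_1=34 n_2=41 n_3=10  [Z2]
∂1: piv[ag,am,ar,as,au,aw,ay,az] rk=8  ker:gm,gr,gs,gu,gw,gy,gz,mr,ms,mu,mw,my,rs,ru,rw,ry,rz,su,sw,sy,sz,uw,uy,wy,wz,yz
∂2: piv[agr,ags,agu,ams,amw,ars,ary,arz,asw,asy,asz,auy,ayz,gmr,gmu,gmw,grw,grz,gsu,gsw,gsy,guw,mry,ruw,rwy,swz] rk=26  ker:guy,mrs,mrw,msw,msy,muw,rsy,rsz,ruy,ryz,suw,swy,syz,uwy,wyz
∂3: piv[amsw,arsy,arsz,aryz,asyz,gmrw,gsuw,mrsy,ruwy] rk=9  ker:rsyz
b_3=(10−9)−0=1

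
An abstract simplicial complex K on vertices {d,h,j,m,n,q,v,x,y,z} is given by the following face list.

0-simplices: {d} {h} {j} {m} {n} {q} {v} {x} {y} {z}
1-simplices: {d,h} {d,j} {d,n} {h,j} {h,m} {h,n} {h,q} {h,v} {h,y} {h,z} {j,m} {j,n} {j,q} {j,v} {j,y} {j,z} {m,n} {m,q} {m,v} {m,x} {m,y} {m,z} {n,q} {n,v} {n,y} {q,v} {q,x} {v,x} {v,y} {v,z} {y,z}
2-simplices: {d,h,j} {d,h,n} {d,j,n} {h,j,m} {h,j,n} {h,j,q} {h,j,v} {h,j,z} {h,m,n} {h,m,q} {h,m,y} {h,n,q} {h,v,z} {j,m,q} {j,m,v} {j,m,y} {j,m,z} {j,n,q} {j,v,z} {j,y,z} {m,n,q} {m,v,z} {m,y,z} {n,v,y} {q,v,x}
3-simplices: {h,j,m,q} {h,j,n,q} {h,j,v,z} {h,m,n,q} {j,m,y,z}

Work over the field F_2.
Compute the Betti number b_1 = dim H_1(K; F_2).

b_1=4

n_0=10 n_1=31 n_2=25 n_3=5  [Z2]
∂1: piv[dh,dj,dn,hm,hq,hv,hy,hz,mx] rk=9  ker:hj,hn,jm,jn,jq,jv,jy,jz,mn,mq,mv,my,mz,nq,nv,ny,qv,qx,vx,vy,vz,yz
∂2: piv[dhj,dhn,djn,hjm,hjq,hjv,hjz,hmn,hmq,hmy,hnq,hvz,jmv,jmy,jmz,jyz,nvy,qvx] rk=18  ker:hjn,jmq,jnq,jvz,mnq,mvz,myz
∂3: piv[hjmq,hjnq,hjvz,hmnq,jmyz] rk=5
b_1=(31−9)−18=4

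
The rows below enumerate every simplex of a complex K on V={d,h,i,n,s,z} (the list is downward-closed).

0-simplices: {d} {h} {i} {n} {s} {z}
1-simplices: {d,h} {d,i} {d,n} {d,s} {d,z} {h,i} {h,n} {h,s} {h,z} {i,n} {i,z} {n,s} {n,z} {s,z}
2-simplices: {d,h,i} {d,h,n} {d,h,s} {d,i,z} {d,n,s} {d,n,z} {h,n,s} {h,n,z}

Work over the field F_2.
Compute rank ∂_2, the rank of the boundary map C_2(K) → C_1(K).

n_0=6 n_1=14 n_2=8  [Z2]
∂1: piv[dh,di,dn,ds,dz] rk=5  ker:hi,hn,hs,hz,in,iz,ns,nz,sz
∂2: piv[dhi,dhn,dhs,diz,dns,dnz,hnz] rk=7  ker:hns
rk∂_2=7

rank∂_2=7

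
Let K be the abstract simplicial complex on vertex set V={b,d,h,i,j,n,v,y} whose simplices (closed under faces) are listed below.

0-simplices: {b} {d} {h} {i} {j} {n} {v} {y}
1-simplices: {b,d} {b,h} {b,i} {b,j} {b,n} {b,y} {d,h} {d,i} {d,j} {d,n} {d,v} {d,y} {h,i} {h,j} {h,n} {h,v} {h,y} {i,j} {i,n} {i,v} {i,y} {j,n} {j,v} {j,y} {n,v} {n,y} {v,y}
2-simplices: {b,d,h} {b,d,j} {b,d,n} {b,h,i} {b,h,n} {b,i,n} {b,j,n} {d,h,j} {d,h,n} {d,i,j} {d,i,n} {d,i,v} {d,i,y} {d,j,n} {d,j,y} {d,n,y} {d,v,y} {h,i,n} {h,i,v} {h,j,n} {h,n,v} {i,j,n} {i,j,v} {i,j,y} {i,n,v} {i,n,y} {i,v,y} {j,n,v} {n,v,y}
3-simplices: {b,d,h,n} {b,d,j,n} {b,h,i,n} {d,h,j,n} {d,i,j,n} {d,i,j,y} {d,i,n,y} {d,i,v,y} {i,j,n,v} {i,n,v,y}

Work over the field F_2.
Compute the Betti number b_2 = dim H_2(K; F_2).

b_2=1

n_0=8 n_1=27 n_2=29 n_3=10  [Z2]
∂1: piv[bd,bh,bi,bj,bn,by,dv] rk=7  ker:dh,di,dj,dn,dy,hi,hj,hn,hv,hy,ij,in,iv,iy,jn,jv,jy,nv,ny,vy
∂2: piv[bdh,bdj,bdn,bhi,bhn,bin,bjn,dhj,dij,din,div,diy,djy,dny,dvy,hiv,hnv,ijv] rk=18  ker:dhn,djn,hin,hjn,ijn,ijy,inv,iny,ivy,jnv,nvy
∂3: piv[bdhn,bdjn,bhin,dhjn,dijn,dijy,diny,divy,ijnv,invy] rk=10
b_2=(29−18)−10=1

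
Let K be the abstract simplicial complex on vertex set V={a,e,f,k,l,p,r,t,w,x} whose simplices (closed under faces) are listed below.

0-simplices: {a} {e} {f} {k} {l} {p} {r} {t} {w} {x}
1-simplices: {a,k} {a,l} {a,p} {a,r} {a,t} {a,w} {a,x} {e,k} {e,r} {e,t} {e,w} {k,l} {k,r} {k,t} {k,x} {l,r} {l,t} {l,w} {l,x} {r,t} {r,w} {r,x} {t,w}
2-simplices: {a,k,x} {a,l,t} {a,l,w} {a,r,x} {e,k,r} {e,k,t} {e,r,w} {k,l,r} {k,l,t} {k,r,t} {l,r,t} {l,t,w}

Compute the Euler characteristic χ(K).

n_0=10 n_1=23 n_2=12
χ=+10−23+12=-1

χ(K)=-1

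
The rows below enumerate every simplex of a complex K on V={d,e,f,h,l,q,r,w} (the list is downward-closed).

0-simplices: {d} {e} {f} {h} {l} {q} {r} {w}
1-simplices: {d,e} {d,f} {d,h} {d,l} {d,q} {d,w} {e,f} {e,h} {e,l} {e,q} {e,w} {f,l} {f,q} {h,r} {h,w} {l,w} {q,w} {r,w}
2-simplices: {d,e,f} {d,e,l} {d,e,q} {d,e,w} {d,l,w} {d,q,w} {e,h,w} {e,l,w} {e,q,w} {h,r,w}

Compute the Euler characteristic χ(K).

χ(K)=0

n_0=8 n_1=18 n_2=10
χ=+8−18+10=0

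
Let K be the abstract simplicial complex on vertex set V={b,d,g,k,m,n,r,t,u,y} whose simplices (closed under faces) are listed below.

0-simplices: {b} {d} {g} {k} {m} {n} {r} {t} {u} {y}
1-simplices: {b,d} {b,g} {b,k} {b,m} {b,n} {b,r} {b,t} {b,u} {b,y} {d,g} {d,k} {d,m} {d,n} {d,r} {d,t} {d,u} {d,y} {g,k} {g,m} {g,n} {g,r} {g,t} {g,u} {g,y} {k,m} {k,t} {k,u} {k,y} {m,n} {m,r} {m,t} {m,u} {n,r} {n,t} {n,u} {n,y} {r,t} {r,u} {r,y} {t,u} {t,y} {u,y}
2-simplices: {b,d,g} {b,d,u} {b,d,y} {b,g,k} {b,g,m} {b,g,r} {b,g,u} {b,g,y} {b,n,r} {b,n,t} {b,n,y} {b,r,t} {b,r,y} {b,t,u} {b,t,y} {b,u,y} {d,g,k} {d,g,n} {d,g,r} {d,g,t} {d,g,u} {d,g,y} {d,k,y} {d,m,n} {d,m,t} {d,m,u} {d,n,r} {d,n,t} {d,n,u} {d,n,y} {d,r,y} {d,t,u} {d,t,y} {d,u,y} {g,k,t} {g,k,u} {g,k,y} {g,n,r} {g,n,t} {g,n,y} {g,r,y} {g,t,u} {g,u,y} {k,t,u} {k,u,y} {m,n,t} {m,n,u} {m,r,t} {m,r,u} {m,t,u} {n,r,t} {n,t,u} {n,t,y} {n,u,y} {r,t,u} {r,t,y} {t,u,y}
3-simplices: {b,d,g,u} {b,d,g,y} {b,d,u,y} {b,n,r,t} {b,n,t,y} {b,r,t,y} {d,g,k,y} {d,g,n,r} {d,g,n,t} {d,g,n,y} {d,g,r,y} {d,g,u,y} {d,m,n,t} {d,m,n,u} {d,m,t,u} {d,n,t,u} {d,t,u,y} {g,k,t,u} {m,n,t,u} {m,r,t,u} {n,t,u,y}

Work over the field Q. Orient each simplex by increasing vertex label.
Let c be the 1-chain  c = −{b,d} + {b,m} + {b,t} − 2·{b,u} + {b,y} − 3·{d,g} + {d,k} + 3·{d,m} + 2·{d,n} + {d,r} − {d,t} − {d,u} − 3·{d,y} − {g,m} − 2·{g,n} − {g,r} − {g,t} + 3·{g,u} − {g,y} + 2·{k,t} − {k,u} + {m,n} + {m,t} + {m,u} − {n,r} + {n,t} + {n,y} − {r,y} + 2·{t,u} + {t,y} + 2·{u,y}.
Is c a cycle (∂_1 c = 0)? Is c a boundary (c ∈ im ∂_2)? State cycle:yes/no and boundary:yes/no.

n_0=10 n_1=42 n_2=57 n_3=21  [Q]
∂1: piv[bd,bg,bk,bm,bn,br,bt,bu,by] rk=9  ker:dg,dk,dm,dn,dr,dt,du,dy,gk,gm,gn,gr,gt,gu,gy,km,kt,ku,ky,mn,mr,mt,mu,nr,nt,nu,ny,rt,ru,ry,tu,ty,uy
∂2: piv[bdg,bdu,bdy,bgk,bgm,bgr,bgu,bgy,bnr,bnt,bny,brt,bry,btu,bty,buy,dgk,dgn,dgr,dgt,dky,dmn,dmt,dmu,dnr,dnt,dnu,gkt,gku,mrt,mru] rk=31  ker:dgu,dgy,dny,dry,dtu,dty,duy,gky,gnr,gnt,gny,gry,gtu,guy,ktu,kuy,mnt,mnu,mtu,nrt,ntu,nty,nuy,rtu,rty,tuy
∂3: piv[bdgu,bdgy,bduy,bnrt,bnty,brty,dgky,dgnr,dgnt,dgny,dgry,dguy,dmnt,dmnu,dmtu,dntu,dtuy,gktu,mrtu,ntuy] rk=20  ker:mntu
∂1c = 0
c vs im∂2: reduces to 0 ⇒ boundary

cycle:yes boundary:yes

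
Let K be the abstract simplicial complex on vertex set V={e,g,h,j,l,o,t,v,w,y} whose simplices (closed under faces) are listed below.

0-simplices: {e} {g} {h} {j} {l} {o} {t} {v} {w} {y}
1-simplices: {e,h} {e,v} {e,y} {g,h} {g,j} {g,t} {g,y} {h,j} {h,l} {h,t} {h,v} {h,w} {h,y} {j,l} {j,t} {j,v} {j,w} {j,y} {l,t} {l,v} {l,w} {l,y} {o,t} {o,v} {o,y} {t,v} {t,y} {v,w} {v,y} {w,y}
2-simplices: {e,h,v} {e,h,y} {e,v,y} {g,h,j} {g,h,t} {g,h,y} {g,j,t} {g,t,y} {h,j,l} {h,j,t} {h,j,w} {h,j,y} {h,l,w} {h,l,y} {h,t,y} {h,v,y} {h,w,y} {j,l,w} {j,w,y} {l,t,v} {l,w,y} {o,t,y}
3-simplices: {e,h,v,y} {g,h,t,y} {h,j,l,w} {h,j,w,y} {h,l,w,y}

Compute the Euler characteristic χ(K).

χ(K)=-3

n_0=10 n_1=30 n_2=22 n_3=5
χ=+10−30+22−5=-3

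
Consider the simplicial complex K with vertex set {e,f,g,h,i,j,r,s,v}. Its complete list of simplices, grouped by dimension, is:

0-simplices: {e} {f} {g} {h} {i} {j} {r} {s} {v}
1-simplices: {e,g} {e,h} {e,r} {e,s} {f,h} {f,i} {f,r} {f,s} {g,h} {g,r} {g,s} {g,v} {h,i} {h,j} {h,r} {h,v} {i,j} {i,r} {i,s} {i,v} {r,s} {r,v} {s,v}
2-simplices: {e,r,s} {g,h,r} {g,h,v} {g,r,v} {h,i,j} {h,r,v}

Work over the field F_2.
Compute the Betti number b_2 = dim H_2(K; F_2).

n_0=9 n_1=23 n_2=6  [Z2]
∂1: piv[eg,eh,er,es,fh,fi,gv,hj] rk=8  ker:fr,fs,gh,gr,gs,hi,hr,hv,ij,ir,is,iv,rs,rv,sv
∂2: piv[ers,ghr,ghv,grv,hij] rk=5  ker:hrv
b_2=(6−5)−0=1

b_2=1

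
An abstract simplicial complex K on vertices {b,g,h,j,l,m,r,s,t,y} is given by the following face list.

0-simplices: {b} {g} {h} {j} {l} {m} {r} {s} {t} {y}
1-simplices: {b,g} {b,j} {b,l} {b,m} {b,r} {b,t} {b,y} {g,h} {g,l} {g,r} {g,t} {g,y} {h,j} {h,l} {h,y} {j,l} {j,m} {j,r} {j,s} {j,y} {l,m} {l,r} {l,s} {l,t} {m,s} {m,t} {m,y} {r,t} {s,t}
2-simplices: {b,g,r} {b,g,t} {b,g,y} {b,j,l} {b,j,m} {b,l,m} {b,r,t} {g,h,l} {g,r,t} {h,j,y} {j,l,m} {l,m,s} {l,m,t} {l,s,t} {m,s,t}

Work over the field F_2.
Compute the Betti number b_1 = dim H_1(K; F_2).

n_0=10 n_1=29 n_2=15  [Z2]
∂1: piv[bg,bj,bl,bm,br,bt,by,gh,js] rk=9  ker:gl,gr,gt,gy,hj,hl,hy,jl,jm,jr,jy,lm,lr,ls,lt,ms,mt,my,rt,st
∂2: piv[bgr,bgt,bgy,bjl,bjm,blm,brt,ghl,hjy,lms,lmt,lst] rk=12  ker:grt,jlm,mst
b_1=(29−9)−12=8

b_1=8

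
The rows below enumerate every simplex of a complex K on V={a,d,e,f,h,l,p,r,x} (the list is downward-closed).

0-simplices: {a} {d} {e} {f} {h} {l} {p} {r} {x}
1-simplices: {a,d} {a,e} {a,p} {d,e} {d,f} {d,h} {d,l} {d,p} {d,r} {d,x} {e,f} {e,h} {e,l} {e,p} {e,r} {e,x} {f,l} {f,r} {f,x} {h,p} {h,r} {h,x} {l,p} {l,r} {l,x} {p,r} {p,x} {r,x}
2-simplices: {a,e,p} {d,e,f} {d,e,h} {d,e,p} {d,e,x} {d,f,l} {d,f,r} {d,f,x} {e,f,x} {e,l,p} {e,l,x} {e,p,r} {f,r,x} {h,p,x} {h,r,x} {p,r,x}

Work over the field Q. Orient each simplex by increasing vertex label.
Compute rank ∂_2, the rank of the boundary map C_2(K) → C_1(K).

n_0=9 n_1=28 n_2=16  [Q]
∂1: piv[ad,ae,ap,df,dh,dl,dr,dx] rk=8  ker:de,dp,ef,eh,el,ep,er,ex,fl,fr,fx,hp,hr,hx,lp,lr,lx,pr,px,rx
∂2: piv[aep,def,deh,dep,dex,dfl,dfr,dfx,elp,elx,epr,frx,hpx,hrx,prx] rk=15  ker:efx
rk∂_2=15

rank∂_2=15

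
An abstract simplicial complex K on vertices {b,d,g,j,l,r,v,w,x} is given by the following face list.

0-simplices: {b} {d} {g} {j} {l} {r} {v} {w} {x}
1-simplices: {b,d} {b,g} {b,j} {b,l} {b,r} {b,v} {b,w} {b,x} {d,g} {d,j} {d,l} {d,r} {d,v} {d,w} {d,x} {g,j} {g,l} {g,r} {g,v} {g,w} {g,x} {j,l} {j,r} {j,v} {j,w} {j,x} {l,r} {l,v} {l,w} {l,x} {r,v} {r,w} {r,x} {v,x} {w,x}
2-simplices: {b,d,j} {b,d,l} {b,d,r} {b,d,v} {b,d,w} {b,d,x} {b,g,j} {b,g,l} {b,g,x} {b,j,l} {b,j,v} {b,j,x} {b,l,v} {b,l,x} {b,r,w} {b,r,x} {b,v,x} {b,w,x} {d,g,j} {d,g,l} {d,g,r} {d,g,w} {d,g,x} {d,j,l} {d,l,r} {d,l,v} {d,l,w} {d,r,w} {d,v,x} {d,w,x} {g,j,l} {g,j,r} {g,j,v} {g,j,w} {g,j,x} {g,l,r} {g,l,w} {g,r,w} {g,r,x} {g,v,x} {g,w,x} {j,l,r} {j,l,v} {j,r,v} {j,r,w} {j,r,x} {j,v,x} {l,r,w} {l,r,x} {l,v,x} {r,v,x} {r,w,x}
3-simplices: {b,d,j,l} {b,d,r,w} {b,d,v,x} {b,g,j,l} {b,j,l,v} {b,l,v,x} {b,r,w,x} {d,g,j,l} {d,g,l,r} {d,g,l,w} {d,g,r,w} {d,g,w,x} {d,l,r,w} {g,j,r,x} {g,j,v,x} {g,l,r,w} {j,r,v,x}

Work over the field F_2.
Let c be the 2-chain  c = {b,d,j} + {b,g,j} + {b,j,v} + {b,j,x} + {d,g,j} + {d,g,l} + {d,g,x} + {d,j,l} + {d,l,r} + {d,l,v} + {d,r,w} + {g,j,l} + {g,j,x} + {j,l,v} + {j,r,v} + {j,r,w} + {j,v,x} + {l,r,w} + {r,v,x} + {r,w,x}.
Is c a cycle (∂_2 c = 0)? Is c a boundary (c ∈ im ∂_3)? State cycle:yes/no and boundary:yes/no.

n_0=9 n_1=35 n_2=52 n_3=17  [Z2]
∂1: piv[bd,bg,bj,bl,br,bv,bw,bx] rk=8  ker:dg,dj,dl,dr,dv,dw,dx,gj,gl,gr,gv,gw,gx,jl,jr,jv,jw,jx,lr,lv,lw,lx,rv,rw,rx,vx,wx
∂2: piv[bdj,bdl,bdr,bdv,bdw,bdx,bgj,bgl,bgx,bjl,bjv,bjx,blv,blx,brw,brx,bvx,bwx,dgj,dgr,dgw,dlr,dlw,gjr,gjv,gjw,jrv] rk=27  ker:dgl,dgx,djl,dlv,drw,dvx,dwx,gjl,gjx,glr,glw,grw,grx,gvx,gwx,jlr,jlv,jrw,jrx,jvx,lrw,lrx,lvx,rvx,rwx
∂3: piv[bdjl,bdrw,bdvx,bgjl,bjlv,blvx,brwx,dgjl,dglr,dglw,dgrw,dgwx,dlrw,gjrx,gjvx,jrvx] rk=16  ker:glrw
∂2c = {b,d} + {b,g} + {b,v} + {b,x} + {d,g} + {d,j} + {d,v} + {d,w} + {d,x} + {j,l} + {j,w} + {j,x} + {l,w} + {w,x}

cycle:no boundary:no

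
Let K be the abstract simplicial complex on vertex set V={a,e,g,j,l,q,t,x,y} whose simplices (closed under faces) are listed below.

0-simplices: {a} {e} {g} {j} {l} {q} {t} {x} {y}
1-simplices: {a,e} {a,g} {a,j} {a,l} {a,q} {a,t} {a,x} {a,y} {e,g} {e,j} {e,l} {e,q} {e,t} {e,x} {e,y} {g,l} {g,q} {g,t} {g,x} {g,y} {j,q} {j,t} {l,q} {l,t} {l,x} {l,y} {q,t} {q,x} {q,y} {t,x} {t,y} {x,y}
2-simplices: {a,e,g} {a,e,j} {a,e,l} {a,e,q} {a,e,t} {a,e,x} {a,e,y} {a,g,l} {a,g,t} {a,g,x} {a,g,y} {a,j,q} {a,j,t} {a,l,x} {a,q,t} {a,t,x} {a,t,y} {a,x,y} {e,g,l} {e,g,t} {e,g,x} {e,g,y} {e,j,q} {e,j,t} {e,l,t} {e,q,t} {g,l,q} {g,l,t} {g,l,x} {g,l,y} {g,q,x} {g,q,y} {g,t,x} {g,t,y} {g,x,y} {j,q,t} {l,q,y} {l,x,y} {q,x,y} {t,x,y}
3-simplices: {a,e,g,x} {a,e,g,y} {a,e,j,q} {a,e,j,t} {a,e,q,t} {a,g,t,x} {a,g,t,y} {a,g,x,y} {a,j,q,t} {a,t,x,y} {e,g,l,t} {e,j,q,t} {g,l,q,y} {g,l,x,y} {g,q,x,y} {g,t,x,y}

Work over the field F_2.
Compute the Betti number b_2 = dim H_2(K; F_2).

n_0=9 n_1=32 n_2=40 n_3=16  [Z2]
∂1: piv[ae,ag,aj,al,aq,at,ax,ay] rk=8  ker:eg,ej,el,eq,et,ex,ey,gl,gq,gt,gx,gy,jq,jt,lq,lt,lx,ly,qt,qx,qy,tx,ty,xy
∂2: piv[aeg,aej,ael,aeq,aet,aex,aey,agl,agt,agx,agy,ajq,ajt,alx,aqt,atx,aty,axy,elt,glq,gly,gqx,gqy] rk=23  ker:egl,egt,egx,egy,ejq,ejt,eqt,glt,glx,gtx,gty,gxy,jqt,lqy,lxy,qxy,txy
∂3: piv[aegx,aegy,aejq,aejt,aeqt,agtx,agty,agxy,ajqt,atxy,eglt,glqy,glxy,gqxy] rk=14  ker:ejqt,gtxy
b_2=(40−23)−14=3

b_2=3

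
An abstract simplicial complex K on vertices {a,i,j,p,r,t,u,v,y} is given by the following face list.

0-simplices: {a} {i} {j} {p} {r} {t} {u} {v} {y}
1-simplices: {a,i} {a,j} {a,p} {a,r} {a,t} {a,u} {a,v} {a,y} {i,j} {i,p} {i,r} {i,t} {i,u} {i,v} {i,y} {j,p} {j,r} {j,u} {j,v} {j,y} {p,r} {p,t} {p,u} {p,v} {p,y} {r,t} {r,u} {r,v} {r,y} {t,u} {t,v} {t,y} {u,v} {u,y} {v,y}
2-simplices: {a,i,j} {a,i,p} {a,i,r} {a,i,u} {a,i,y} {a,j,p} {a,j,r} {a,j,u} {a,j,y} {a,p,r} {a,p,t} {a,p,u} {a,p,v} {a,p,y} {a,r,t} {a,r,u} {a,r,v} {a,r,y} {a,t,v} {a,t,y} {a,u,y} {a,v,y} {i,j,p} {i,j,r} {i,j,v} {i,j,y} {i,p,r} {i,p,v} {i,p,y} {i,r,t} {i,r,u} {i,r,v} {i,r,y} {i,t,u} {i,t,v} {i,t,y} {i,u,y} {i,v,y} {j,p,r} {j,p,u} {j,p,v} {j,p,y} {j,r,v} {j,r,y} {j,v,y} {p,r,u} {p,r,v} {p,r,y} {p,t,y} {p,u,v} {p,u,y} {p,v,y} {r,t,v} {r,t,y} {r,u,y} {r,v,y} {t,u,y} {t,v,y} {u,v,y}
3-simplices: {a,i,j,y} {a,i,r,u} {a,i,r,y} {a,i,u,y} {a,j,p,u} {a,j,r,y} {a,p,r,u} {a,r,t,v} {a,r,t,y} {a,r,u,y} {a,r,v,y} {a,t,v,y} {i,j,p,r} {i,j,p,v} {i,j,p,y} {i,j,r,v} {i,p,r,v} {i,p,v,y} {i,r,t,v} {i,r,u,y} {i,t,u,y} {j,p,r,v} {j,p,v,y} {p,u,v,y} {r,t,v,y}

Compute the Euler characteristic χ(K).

χ(K)=8

n_0=9 n_1=35 n_2=59 n_3=25
χ=+9−35+59−25=8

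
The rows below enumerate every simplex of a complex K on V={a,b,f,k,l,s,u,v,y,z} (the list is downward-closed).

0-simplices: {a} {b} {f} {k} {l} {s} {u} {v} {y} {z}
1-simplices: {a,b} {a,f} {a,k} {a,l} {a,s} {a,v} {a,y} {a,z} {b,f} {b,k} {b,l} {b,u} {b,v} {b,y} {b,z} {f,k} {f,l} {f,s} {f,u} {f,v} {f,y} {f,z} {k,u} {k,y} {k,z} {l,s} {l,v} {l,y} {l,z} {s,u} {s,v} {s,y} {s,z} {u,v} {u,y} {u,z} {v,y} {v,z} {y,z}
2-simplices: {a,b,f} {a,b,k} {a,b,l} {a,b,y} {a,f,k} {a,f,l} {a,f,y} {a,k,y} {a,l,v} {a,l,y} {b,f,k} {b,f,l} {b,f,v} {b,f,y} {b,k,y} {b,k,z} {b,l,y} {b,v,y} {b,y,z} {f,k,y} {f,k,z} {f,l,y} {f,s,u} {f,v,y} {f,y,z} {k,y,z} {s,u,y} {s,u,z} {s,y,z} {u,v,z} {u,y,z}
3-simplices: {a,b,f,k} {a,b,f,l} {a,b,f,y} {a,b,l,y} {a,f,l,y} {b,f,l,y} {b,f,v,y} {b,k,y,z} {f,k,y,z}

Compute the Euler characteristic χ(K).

n_0=10 n_1=39 n_2=31 n_3=9
χ=+10−39+31−9=-7

χ(K)=-7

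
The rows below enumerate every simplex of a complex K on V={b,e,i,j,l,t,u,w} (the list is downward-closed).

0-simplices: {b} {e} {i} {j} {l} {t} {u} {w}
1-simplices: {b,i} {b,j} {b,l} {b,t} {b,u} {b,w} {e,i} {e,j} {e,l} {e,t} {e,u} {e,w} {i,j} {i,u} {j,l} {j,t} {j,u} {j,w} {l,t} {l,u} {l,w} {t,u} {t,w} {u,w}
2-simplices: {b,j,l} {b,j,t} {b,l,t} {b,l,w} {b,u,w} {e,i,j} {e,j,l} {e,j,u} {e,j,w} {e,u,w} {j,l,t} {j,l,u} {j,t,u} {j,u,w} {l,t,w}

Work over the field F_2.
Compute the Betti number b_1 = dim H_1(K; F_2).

n_0=8 n_1=24 n_2=15  [Z2]
∂1: piv[bi,bj,bl,bt,bu,bw,ei] rk=7  ker:ej,el,et,eu,ew,ij,iu,jl,jt,ju,jw,lt,lu,lw,tu,tw,uw
∂2: piv[bjl,bjt,blt,blw,buw,eij,ejl,eju,ejw,euw,jlu,jtu,ltw] rk=13  ker:jlt,juw
b_1=(24−7)−13=4

b_1=4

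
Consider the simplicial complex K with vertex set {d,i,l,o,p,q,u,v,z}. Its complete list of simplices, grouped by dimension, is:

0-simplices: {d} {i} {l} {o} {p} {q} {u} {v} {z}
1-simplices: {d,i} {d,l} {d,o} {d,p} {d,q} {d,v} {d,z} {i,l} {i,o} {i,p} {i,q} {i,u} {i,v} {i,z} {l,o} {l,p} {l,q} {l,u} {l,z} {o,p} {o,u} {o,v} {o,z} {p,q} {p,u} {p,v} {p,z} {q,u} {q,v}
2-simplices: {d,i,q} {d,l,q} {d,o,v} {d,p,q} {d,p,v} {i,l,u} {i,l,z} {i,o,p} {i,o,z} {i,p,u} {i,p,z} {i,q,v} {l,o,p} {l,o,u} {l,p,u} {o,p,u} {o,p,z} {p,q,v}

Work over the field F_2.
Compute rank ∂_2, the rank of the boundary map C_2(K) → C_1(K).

n_0=9 n_1=29 n_2=18  [Z2]
∂1: piv[di,dl,do,dp,dq,dv,dz,iu] rk=8  ker:il,io,ip,iq,iv,iz,lo,lp,lq,lu,lz,op,ou,ov,oz,pq,pu,pv,pz,qu,qv
∂2: piv[diq,dlq,dov,dpq,dpv,ilu,ilz,iop,ioz,ipu,ipz,iqv,lop,lou,lpu,pqv] rk=16  ker:opu,opz
rk∂_2=16

rank∂_2=16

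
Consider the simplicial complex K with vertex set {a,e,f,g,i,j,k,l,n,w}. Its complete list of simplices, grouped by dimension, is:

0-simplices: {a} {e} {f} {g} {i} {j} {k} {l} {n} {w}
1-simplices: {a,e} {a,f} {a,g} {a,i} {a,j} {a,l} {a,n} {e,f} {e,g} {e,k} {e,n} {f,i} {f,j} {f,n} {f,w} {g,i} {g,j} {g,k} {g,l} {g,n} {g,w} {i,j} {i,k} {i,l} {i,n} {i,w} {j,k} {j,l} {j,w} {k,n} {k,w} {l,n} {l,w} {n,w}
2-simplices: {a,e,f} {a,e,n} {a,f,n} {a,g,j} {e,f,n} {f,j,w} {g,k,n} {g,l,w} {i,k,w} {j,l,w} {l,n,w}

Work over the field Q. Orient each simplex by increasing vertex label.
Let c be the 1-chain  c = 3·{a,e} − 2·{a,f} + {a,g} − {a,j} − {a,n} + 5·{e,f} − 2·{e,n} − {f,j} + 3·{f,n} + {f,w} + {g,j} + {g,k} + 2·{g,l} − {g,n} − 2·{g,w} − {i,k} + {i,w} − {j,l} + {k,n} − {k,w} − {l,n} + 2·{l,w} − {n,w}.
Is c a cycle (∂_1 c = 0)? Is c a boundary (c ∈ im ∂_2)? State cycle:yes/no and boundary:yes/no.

cycle:yes boundary:yes

n_0=10 n_1=34 n_2=11  [Q]
∂1: piv[ae,af,ag,ai,aj,al,an,ek,fw] rk=9  ker:ef,eg,en,fi,fj,fn,gi,gj,gk,gl,gn,gw,ij,ik,il,in,iw,jk,jl,jw,kn,kw,ln,lw,nw
∂2: piv[aef,aen,afn,agj,fjw,gkn,glw,ikw,jlw,lnw] rk=10  ker:efn
∂1c = 0
c vs im∂2: reduces to 0 ⇒ boundary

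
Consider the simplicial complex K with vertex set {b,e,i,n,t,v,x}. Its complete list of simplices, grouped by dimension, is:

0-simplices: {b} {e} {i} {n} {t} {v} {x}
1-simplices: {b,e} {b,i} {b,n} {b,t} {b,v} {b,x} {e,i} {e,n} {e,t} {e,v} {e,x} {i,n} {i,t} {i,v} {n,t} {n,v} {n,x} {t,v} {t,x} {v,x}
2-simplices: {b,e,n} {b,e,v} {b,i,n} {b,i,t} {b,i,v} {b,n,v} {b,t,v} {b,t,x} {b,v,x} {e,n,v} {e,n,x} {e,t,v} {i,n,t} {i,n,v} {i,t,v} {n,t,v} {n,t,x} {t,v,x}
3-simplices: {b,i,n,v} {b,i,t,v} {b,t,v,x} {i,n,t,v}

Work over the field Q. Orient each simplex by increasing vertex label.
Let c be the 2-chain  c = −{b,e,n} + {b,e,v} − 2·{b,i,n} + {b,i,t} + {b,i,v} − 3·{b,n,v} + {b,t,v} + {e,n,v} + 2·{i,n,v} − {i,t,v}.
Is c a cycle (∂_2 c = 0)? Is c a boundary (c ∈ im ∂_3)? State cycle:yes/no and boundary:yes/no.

n_0=7 n_1=20 n_2=18 n_3=4  [Q]
∂1: piv[be,bi,bn,bt,bv,bx] rk=6  ker:ei,en,et,ev,ex,in,it,iv,nt,nv,nx,tv,tx,vx
∂2: piv[ben,bev,bin,bit,biv,bnv,btv,btx,bvx,enx,etv,int,ntx] rk=13  ker:env,inv,itv,ntv,tvx
∂3: piv[binv,bitv,btvx,intv] rk=4
∂2c = 0
c vs im∂3: residual ≠ 0 ⇒ not boundary

cycle:yes boundary:no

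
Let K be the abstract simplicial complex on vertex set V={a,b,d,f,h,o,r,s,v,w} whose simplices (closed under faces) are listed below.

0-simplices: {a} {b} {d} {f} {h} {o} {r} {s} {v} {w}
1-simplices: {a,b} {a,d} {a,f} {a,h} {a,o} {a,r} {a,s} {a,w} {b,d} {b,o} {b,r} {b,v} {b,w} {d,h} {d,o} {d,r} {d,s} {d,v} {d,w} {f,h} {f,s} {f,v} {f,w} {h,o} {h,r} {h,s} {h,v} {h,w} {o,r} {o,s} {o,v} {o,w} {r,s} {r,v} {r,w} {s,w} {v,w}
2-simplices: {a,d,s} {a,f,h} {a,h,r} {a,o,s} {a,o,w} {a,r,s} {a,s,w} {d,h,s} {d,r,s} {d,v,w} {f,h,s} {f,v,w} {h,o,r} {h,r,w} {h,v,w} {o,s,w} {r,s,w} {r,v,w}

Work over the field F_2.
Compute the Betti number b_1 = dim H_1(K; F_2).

n_0=10 n_1=37 n_2=18  [Z2]
∂1: piv[ab,ad,af,ah,ao,ar,as,aw,bv] rk=9  ker:bd,bo,br,bw,dh,do,dr,ds,dv,dw,fh,fs,fv,fw,ho,hr,hs,hv,hw,or,os,ov,ow,rs,rv,rw,sw,vw
∂2: piv[ads,afh,ahr,aos,aow,ars,asw,dhs,drs,dvw,fhs,fvw,hor,hrw,hvw,rsw,rvw] rk=17  ker:osw
b_1=(37−9)−17=11

b_1=11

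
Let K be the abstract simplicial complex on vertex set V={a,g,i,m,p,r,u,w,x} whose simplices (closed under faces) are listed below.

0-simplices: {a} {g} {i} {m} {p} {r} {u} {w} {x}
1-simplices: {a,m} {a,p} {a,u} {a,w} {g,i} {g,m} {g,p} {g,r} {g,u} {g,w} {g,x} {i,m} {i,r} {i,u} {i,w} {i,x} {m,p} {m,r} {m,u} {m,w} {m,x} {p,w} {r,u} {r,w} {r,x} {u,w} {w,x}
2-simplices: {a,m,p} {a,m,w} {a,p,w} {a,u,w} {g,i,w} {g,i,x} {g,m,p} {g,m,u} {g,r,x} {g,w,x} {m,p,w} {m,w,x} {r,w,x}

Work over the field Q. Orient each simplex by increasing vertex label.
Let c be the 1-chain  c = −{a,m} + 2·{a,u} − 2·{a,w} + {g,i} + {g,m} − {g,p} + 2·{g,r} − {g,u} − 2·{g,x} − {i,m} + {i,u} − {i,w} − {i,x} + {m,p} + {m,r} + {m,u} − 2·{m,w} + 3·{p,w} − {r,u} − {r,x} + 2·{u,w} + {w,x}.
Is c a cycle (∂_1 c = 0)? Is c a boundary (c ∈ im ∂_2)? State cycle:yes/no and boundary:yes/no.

n_0=9 n_1=27 n_2=13  [Q]
∂1: piv[am,ap,au,aw,gi,gm,gr,gx] rk=8  ker:gp,gu,gw,im,ir,iu,iw,ix,mp,mr,mu,mw,mx,pw,ru,rw,rx,uw,wx
∂2: piv[amp,amw,apw,auw,giw,gix,gmp,gmu,grx,gwx,mwx,rwx] rk=12  ker:mpw
∂1c = {a} + 3·{i} − 2·{m} − 3·{p} + 5·{r} − {w} − 3·{x}

cycle:no boundary:no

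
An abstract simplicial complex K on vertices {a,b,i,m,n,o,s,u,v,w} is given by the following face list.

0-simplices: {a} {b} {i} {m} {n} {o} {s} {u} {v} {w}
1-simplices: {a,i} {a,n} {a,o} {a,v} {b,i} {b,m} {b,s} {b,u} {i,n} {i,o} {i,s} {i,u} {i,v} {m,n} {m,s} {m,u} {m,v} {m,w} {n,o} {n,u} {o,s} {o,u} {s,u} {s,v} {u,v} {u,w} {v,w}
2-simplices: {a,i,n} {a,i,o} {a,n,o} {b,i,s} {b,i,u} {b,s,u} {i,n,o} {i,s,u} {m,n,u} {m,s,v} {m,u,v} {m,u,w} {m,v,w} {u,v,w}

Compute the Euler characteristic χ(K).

n_0=10 n_1=27 n_2=14
χ=+10−27+14=-3

χ(K)=-3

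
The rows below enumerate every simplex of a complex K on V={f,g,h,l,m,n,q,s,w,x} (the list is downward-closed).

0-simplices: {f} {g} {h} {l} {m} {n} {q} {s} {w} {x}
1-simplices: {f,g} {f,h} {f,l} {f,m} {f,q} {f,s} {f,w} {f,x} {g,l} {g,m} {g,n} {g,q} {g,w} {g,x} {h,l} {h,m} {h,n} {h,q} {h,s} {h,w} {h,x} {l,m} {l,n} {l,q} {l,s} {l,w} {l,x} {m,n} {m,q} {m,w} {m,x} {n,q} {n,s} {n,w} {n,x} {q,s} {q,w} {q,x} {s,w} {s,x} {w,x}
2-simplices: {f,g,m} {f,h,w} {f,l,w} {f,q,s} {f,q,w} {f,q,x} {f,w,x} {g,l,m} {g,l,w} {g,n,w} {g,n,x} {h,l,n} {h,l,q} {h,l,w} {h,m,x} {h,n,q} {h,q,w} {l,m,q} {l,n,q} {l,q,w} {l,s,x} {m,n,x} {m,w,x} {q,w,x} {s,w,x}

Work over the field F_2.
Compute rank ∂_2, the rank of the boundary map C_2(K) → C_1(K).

n_0=10 n_1=41 n_2=25  [Z2]
∂1: piv[fg,fh,fl,fm,fq,fs,fw,fx,gn] rk=9  ker:gl,gm,gq,gw,gx,hl,hm,hn,hq,hs,hw,hx,lm,ln,lq,ls,lw,lx,mn,mq,mw,mx,nq,ns,nw,nx,qs,qw,qx,sw,sx,wx
∂2: piv[fgm,fhw,flw,fqs,fqw,fqx,fwx,glm,glw,gnw,gnx,hln,hlq,hlw,hmx,hnq,hqw,lmq,lsx,mnx,mwx,swx] rk=22  ker:lnq,lqw,qwx
rk∂_2=22

rank∂_2=22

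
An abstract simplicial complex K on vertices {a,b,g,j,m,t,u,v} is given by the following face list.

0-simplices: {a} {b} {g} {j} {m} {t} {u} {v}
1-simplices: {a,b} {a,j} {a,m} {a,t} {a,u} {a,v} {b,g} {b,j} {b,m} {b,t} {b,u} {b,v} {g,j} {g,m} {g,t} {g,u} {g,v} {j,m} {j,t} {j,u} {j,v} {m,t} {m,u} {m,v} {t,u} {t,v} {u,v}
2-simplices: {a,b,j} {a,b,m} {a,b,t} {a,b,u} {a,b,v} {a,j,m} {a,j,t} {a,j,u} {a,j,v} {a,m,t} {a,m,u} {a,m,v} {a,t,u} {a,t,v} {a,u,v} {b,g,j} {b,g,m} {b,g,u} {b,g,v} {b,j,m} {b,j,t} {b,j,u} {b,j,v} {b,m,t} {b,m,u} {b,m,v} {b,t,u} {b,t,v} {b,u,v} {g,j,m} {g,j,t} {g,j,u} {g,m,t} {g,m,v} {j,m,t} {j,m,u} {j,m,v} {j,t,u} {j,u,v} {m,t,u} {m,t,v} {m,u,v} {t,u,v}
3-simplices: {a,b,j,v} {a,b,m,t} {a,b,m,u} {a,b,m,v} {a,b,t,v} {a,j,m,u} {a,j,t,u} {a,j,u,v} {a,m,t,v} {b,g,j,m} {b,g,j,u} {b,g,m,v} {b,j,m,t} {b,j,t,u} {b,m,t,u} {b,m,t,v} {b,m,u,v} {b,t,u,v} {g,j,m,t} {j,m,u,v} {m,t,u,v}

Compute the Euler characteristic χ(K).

n_0=8 n_1=27 n_2=43 n_3=21
χ=+8−27+43−21=3

χ(K)=3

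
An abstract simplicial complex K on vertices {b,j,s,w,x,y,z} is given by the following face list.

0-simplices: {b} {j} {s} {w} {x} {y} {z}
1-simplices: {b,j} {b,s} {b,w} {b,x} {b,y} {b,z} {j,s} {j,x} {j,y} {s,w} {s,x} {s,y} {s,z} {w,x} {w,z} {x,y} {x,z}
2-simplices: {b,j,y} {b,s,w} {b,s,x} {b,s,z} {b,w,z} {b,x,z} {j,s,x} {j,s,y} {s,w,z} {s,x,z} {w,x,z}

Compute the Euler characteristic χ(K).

χ(K)=1

n_0=7 n_1=17 n_2=11
χ=+7−17+11=1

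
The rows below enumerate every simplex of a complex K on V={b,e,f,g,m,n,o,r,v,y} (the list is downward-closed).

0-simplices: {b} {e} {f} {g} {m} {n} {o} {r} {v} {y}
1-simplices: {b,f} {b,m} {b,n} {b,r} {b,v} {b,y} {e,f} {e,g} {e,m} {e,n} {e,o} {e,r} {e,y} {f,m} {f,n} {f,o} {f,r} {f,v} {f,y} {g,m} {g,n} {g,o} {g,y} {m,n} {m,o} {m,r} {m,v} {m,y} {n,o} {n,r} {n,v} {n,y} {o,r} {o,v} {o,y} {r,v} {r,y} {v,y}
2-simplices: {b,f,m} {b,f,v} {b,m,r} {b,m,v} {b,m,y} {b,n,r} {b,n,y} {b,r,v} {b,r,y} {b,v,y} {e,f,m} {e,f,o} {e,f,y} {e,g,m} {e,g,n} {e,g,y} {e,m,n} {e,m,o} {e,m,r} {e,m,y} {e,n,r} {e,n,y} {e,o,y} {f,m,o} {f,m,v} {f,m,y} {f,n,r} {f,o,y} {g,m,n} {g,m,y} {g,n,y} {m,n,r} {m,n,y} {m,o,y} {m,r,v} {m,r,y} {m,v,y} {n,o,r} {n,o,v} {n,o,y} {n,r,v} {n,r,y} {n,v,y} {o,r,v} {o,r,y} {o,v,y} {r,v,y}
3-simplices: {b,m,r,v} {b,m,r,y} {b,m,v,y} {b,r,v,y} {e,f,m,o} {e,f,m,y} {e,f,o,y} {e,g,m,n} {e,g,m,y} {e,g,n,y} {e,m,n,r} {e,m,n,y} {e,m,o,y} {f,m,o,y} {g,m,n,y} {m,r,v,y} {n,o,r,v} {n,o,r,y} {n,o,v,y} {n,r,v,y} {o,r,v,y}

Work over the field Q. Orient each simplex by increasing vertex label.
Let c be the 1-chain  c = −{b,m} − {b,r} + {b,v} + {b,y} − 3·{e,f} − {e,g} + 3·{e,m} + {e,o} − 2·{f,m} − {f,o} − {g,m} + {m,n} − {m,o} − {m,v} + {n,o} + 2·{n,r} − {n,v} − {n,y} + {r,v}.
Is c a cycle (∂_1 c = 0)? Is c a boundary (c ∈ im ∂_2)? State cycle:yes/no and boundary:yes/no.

n_0=10 n_1=38 n_2=47 n_3=21  [Q]
∂1: piv[bf,bm,bn,br,bv,by,ef,eg,eo] rk=9  ker:em,en,er,ey,fm,fn,fo,fr,fv,fy,gm,gn,go,gy,mn,mo,mr,mv,my,no,nr,nv,ny,or,ov,oy,rv,ry,vy
∂2: piv[bfm,bfv,bmr,bmv,bmy,bnr,bny,brv,bry,bvy,efm,efo,efy,egm,egn,egy,emn,emo,emr,emy,enr,eoy,fnr,nor,nov,noy,nrv] rk=27  ker:eny,fmo,fmv,fmy,foy,gmn,gmy,gny,mnr,mny,moy,mrv,mry,mvy,nry,nvy,orv,ory,ovy,rvy
∂3: piv[bmrv,bmry,bmvy,brvy,efmo,efmy,efoy,egmn,egmy,egny,emnr,emny,emoy,norv,nory,novy,nrvy] rk=17  ker:fmoy,gmny,mrvy,orvy
∂1c = 0
c vs im∂2: reduces to 0 ⇒ boundary

cycle:yes boundary:yes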